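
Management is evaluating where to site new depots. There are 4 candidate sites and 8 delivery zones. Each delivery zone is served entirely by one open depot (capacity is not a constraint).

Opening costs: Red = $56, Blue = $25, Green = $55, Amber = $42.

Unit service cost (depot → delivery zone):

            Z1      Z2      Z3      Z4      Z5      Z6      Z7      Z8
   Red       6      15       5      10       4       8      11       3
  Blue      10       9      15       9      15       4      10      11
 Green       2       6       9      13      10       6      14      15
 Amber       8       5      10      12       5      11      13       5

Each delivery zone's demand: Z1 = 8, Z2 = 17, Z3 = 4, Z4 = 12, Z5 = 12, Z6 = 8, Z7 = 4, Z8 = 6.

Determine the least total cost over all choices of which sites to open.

Minimum total cost: 520

For any fixed open set, each delivery zone goes to its cheapest open site; total = fixed + service.
{Red, Blue, Green}: Z1→Green 2·8=16, Z2→Green 6·17=102, Z3→Red 5·4=20, Z4→Blue 9·12=108, Z5→Red 4·12=48, Z6→Blue 4·8=32, Z7→Blue 10·4=40, Z8→Red 3·6=18. Service 384; fixed 136; total 520.
{Red, Blue, Amber}: service 399 + fixed 123 = 522
{Blue, Amber}: service 459 + fixed 67 = 526
{Red, Blue, Green, Amber}: service 367 + fixed 178 = 545
No other subset beats 520.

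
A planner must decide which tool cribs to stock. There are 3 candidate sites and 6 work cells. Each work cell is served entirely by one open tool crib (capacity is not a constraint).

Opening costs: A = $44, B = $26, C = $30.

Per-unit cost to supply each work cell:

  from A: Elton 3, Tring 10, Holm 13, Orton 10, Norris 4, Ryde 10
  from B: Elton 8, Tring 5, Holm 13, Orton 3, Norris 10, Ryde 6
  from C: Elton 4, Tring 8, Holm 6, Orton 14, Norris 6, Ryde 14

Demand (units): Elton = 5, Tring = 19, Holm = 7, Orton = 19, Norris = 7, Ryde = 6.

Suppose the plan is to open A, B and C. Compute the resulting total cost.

Each work cell is assigned to its cheapest site among the open ones.
{A, B, C}: Elton→A 3·5=15, Tring→B 5·19=95, Holm→C 6·7=42, Orton→B 3·19=57, Norris→A 4·7=28, Ryde→B 6·6=36. Service 273; fixed 100; total 373.

Total cost: 373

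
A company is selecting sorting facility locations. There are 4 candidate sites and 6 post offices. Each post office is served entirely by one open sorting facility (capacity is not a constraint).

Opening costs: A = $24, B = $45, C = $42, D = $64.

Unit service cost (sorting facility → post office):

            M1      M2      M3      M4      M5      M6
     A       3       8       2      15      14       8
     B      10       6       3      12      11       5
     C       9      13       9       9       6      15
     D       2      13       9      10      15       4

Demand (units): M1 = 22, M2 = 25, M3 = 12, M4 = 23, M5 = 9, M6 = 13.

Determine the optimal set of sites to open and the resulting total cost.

For any fixed open set, each post office goes to its cheapest open site; total = fixed + service.
{A, B, C}: M1→A 3·22=66, M2→B 6·25=150, M3→A 2·12=24, M4→C 9·23=207, M5→C 6·9=54, M6→B 5·13=65. Service 566; fixed 111; total 677.
{B, C, D}: M1→D 2·22=44, M2→B 6·25=150, M3→B 3·12=36, M4→C 9·23=207, M5→C 6·9=54, M6→D 4·13=52. Service 543; fixed 151; total 694.
{A, B, C, D}: M1→D 2·22=44, M2→B 6·25=150, M3→A 2·12=24, M4→C 9·23=207, M5→C 6·9=54, M6→D 4·13=52. Service 531; fixed 175; total 706.
{A}: M1→A 3·22=66, M2→A 8·25=200, M3→A 2·12=24, M4→A 15·23=345, M5→A 14·9=126, M6→A 8·13=104. Service 865; fixed 24; total 889.
No other subset beats 677.

Open A, B and C; minimum total cost 677.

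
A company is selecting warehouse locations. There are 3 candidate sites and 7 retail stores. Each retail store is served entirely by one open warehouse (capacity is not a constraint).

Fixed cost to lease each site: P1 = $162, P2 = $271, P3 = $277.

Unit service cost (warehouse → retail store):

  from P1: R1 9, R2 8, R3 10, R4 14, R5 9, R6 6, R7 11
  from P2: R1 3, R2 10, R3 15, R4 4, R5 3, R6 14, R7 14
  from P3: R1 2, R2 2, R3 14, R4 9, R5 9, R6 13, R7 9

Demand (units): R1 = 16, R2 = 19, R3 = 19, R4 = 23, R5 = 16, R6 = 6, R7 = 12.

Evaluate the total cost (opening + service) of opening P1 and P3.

Each retail store is assigned to its cheapest site among the open ones.
{P1, P3}: R1→P3 2·16=32, R2→P3 2·19=38, R3→P1 10·19=190, R4→P3 9·23=207, R5→P1 9·16=144, R6→P1 6·6=36, R7→P3 9·12=108. Service 755; fixed 439; total 1194.

Total cost: 1194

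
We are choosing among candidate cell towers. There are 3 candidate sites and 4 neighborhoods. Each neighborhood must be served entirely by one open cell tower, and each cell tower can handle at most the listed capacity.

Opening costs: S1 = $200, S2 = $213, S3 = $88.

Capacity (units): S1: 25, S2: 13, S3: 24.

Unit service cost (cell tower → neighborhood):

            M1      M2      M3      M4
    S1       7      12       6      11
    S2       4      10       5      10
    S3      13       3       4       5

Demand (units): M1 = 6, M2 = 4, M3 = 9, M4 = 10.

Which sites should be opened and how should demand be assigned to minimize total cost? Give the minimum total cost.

Minimum total cost: 423

Open {S2, S3}: M1→S2 4·6=24, M2→S3 3·4=12, M3→S3 4·9=36, M4→S3 5·10=50.
Loads: S2 carries 6/13, S3 carries 23/24. Service 122; fixed 301; total 423.
Next best feasible plan costs 428.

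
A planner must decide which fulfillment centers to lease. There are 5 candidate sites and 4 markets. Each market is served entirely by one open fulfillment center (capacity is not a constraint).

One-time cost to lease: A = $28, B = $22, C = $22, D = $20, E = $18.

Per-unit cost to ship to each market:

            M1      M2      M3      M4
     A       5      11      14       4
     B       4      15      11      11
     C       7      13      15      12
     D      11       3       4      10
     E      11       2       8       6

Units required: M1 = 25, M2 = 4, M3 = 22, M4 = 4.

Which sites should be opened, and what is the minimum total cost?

Open B, D and E; minimum total cost 280.

For any fixed open set, each market goes to its cheapest open site; total = fixed + service.
{B, D, E}: M1→B 4·25=100, M2→E 2·4=8, M3→D 4·22=88, M4→E 6·4=24. Service 220; fixed 60; total 280.
{B, D}: service 240 + fixed 42 = 282
{A, B, D}: service 216 + fixed 70 = 286
{A, B, C, D, E}: service 212 + fixed 110 = 322
No other subset beats 280.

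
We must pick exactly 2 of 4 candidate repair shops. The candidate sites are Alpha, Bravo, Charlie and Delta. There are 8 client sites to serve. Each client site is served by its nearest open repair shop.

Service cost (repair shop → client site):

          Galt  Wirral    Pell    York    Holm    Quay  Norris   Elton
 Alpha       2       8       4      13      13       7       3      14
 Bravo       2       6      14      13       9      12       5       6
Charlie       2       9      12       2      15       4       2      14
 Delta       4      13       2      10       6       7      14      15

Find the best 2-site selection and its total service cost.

Choose Charlie and Delta; total service cost 41.

With exactly 2 open, each client site uses its cheapest among the chosen.
{Charlie, Delta}: Galt→Charlie 2, Wirral→Charlie 9, Pell→Delta 2, York→Charlie 2, Holm→Delta 6, Quay→Charlie 4, Norris→Charlie 2, Elton→Charlie 14. Service cost 41.
{Bravo, Charlie}: service cost 43
{Bravo, Delta}: service cost 44
Among all 6 size-2 choices, {Charlie, Delta} is lowest.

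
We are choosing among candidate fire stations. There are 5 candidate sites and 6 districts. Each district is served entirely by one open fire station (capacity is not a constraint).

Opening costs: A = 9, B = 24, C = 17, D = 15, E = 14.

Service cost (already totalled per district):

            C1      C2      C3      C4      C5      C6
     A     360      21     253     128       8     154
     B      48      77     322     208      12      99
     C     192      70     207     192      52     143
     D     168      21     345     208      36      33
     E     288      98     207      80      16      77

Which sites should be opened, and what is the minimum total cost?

For any fixed open set, each district goes to its cheapest open site; total = fixed + service.
{B, D, E}: C1→B 48, C2→D 21, C3→E 207, C4→E 80, C5→B 12, C6→D 33. Service 401; fixed 53; total 454.
{A, B, D, E}: service 397 + fixed 62 = 459
{B, C, D, E}: C1→B 48, C2→D 21, C3→C 207, C4→E 80, C5→B 12, C6→D 33. Service 401; fixed 70; total 471.
{A, B, C, D, E}: C1→B 48, C2→A 21, C3→C 207, C4→E 80, C5→A 8, C6→D 33. Service 397; fixed 79; total 476.
No other subset beats 454.

Open B, D and E; minimum total cost 454.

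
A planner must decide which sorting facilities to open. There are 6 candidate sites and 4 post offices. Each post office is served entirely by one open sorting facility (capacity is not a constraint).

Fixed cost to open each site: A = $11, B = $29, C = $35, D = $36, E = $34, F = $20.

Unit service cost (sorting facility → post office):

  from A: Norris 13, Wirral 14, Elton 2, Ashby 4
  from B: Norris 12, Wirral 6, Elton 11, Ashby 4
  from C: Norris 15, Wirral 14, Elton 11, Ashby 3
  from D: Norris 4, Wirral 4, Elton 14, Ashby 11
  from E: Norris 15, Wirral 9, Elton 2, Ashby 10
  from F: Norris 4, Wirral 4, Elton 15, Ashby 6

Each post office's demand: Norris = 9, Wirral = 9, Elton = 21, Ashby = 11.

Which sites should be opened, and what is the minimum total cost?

For any fixed open set, each post office goes to its cheapest open site; total = fixed + service.
{A, F}: Norris→F 4·9=36, Wirral→F 4·9=36, Elton→A 2·21=42, Ashby→A 4·11=44. Service 158; fixed 31; total 189.
{A, D}: Norris→D 4·9=36, Wirral→D 4·9=36, Elton→A 2·21=42, Ashby→A 4·11=44. Service 158; fixed 47; total 205.
{A, C, F}: service 147 + fixed 66 = 213
{A, B, C, D, E, F}: service 147 + fixed 165 = 312
No other subset beats 189.

Open A and F; minimum total cost 189.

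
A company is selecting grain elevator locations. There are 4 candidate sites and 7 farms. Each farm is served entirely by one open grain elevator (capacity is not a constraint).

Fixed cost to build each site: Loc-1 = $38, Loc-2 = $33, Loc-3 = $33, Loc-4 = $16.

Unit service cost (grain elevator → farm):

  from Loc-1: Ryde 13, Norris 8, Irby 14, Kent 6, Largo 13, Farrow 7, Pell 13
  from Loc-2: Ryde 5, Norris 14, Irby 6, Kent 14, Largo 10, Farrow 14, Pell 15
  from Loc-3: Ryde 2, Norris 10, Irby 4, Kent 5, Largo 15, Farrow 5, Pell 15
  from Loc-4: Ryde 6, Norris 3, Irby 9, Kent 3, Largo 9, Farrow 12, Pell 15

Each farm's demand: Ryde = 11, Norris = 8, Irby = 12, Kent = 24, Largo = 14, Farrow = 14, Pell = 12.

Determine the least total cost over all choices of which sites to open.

For any fixed open set, each farm goes to its cheapest open site; total = fixed + service.
{Loc-3, Loc-4}: Ryde→Loc-3 2·11=22, Norris→Loc-4 3·8=24, Irby→Loc-3 4·12=48, Kent→Loc-4 3·24=72, Largo→Loc-4 9·14=126, Farrow→Loc-3 5·14=70, Pell→Loc-3 15·12=180. Service 542; fixed 49; total 591.
{Loc-1, Loc-3, Loc-4}: Ryde→Loc-3 2·11=22, Norris→Loc-4 3·8=24, Irby→Loc-3 4·12=48, Kent→Loc-4 3·24=72, Largo→Loc-4 9·14=126, Farrow→Loc-3 5·14=70, Pell→Loc-1 13·12=156. Service 518; fixed 87; total 605.
{Loc-2, Loc-3, Loc-4}: service 542 + fixed 82 = 624
{Loc-1, Loc-2, Loc-3, Loc-4}: Ryde→Loc-3 2·11=22, Norris→Loc-4 3·8=24, Irby→Loc-3 4·12=48, Kent→Loc-4 3·24=72, Largo→Loc-4 9·14=126, Farrow→Loc-3 5·14=70, Pell→Loc-1 13·12=156. Service 518; fixed 120; total 638.
(All 15 nonempty subsets were checked; Loc-3 and Loc-4 is lowest.)

Minimum total cost: 591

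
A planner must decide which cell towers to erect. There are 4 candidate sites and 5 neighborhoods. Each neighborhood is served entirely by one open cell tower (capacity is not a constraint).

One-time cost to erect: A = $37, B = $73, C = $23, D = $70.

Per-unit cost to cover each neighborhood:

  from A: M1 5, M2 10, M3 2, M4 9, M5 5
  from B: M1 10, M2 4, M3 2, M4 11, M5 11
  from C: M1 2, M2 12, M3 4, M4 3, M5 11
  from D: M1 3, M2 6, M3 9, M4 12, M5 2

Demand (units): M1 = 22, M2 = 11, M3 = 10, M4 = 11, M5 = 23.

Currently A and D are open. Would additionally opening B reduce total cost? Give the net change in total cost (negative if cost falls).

Current service cost with {A, D}: 297.
Adding B: each neighborhood re-picks its cheapest; new service cost 275, saving 22.
Extra fixed cost: 73. Net change = 73 − 22 = 51.
(Totals: 404 → 455.)

No — net change +51 (cost rises by 51).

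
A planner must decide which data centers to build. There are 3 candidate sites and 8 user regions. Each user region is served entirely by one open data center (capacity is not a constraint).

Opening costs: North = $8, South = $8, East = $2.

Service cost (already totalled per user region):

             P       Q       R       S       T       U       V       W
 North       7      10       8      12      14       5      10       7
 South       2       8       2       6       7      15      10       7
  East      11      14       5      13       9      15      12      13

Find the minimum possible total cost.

For any fixed open set, each user region goes to its cheapest open site; total = fixed + service.
{North, South}: P→South 2, Q→South 8, R→South 2, S→South 6, T→South 7, U→North 5, V→North 10, W→North 7. Service 47; fixed 16; total 63.
{North, South, East}: service 47 + fixed 18 = 65
{South}: service 57 + fixed 8 = 65
{East}: service 92 + fixed 2 = 94
No other subset beats 63.

Minimum total cost: 63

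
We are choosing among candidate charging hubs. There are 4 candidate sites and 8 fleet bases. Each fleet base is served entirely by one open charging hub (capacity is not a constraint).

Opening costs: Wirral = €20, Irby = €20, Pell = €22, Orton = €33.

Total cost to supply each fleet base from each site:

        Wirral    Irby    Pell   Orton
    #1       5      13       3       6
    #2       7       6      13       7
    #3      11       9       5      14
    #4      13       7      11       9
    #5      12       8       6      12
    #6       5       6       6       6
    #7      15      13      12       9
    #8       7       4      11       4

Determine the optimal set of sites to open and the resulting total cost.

For any fixed open set, each fleet base goes to its cheapest open site; total = fixed + service.
{Irby}: #1→Irby 13, #2→Irby 6, #3→Irby 9, #4→Irby 7, #5→Irby 8, #6→Irby 6, #7→Irby 13, #8→Irby 4. Service 66; fixed 20; total 86.
{Pell}: service 67 + fixed 22 = 89
{Irby, Pell}: service 49 + fixed 42 = 91
{Wirral, Irby, Pell, Orton}: #1→Pell 3, #2→Irby 6, #3→Pell 5, #4→Irby 7, #5→Pell 6, #6→Wirral 5, #7→Orton 9, #8→Irby 4. Service 45; fixed 95; total 140.
(All 15 nonempty subsets were checked; Irby only is lowest.)

Open Irby only; minimum total cost 86.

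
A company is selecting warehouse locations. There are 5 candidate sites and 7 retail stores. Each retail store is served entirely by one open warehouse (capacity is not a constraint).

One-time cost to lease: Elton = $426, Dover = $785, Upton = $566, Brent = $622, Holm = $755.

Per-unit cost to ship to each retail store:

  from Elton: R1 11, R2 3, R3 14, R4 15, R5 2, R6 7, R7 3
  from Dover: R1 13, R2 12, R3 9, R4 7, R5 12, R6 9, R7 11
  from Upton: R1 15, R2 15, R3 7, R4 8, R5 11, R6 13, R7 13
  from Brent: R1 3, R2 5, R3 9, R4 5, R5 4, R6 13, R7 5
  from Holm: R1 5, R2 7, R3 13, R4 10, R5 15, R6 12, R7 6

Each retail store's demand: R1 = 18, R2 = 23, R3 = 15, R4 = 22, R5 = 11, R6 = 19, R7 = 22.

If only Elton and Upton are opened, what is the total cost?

Each retail store is assigned to its cheapest site among the open ones.
{Elton, Upton}: R1→Elton 11·18=198, R2→Elton 3·23=69, R3→Upton 7·15=105, R4→Upton 8·22=176, R5→Elton 2·11=22, R6→Elton 7·19=133, R7→Elton 3·22=66. Service 769; fixed 992; total 1761.

Total cost: 1761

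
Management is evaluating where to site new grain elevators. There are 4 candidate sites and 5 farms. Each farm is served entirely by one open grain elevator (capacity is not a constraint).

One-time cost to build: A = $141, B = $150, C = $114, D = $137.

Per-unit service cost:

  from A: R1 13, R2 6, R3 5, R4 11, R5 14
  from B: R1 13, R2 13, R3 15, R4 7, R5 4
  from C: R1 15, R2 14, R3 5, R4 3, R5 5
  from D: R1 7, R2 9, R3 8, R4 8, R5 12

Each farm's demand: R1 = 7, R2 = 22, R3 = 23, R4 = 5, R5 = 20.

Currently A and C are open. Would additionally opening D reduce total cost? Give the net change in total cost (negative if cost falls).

No — net change +95 (cost rises by 95).

Current service cost with {A, C}: 453.
Adding D: each farm re-picks its cheapest; new service cost 411, saving 42.
Extra fixed cost: 137. Net change = 137 − 42 = 95.
(Totals: 708 → 803.)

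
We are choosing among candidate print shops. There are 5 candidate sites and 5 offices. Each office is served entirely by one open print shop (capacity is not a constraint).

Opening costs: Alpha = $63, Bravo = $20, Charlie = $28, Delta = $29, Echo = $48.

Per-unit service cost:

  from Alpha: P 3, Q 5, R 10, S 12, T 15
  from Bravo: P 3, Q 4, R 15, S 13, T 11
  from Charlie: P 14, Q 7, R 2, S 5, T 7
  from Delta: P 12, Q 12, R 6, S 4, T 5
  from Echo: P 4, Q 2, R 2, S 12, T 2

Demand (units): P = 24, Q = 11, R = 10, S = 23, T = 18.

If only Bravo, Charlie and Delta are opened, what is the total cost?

Total cost: 395

Each office is assigned to its cheapest site among the open ones.
{Bravo, Charlie, Delta}: P→Bravo 3·24=72, Q→Bravo 4·11=44, R→Charlie 2·10=20, S→Delta 4·23=92, T→Delta 5·18=90. Service 318; fixed 77; total 395.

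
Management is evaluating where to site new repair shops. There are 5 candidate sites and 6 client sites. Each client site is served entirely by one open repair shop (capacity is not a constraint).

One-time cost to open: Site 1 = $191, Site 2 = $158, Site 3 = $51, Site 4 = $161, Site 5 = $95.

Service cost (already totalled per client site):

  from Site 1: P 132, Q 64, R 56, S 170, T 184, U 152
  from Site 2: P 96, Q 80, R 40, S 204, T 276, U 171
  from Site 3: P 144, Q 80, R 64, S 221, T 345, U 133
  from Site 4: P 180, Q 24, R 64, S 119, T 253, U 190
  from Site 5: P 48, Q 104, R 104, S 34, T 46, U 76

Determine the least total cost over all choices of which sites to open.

For any fixed open set, each client site goes to its cheapest open site; total = fixed + service.
{Site 3, Site 5}: P→Site 5 48, Q→Site 3 80, R→Site 3 64, S→Site 5 34, T→Site 5 46, U→Site 5 76. Service 348; fixed 146; total 494.
{Site 5}: P→Site 5 48, Q→Site 5 104, R→Site 5 104, S→Site 5 34, T→Site 5 46, U→Site 5 76. Service 412; fixed 95; total 507.
{Site 4, Site 5}: service 292 + fixed 256 = 548
{Site 1, Site 2, Site 3, Site 4, Site 5}: service 268 + fixed 656 = 924
No other subset beats 494.

Minimum total cost: 494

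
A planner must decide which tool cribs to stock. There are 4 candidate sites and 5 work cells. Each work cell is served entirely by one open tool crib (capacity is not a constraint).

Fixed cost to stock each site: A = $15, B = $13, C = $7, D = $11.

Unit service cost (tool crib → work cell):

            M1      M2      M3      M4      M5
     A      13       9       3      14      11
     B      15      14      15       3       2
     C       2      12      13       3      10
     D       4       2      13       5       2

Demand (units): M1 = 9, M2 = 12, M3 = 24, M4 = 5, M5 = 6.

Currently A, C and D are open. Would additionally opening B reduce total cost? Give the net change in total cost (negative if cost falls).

No — net change +13 (cost rises by 13).

Current service cost with {A, C, D}: 141.
Adding B: each work cell re-picks its cheapest; new service cost 141, saving 0.
Extra fixed cost: 13. Net change = 13 − 0 = 13.
(Totals: 174 → 187.)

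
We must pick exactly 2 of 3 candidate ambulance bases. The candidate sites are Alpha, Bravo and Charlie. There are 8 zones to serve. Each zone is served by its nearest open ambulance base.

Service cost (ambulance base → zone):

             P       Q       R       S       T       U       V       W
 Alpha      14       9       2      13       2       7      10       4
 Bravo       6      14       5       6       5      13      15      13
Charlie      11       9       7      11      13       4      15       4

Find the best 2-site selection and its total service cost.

Choose Alpha and Bravo; total service cost 46.

With exactly 2 open, each zone uses its cheapest among the chosen.
{Alpha, Bravo}: P→Bravo 6, Q→Alpha 9, R→Alpha 2, S→Bravo 6, T→Alpha 2, U→Alpha 7, V→Alpha 10, W→Alpha 4. Service cost 46.
{Alpha, Charlie}: service cost 53
{Bravo, Charlie}: service cost 54
Among all 3 size-2 choices, {Alpha, Bravo} is lowest.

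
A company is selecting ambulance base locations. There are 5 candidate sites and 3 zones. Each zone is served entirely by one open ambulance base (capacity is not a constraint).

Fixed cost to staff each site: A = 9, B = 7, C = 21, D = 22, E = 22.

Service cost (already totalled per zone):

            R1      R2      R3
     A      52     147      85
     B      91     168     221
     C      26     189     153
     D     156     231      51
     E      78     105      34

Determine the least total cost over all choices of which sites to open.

Minimum total cost: 208

For any fixed open set, each zone goes to its cheapest open site; total = fixed + service.
{C, E}: R1→C 26, R2→E 105, R3→E 34. Service 165; fixed 43; total 208.
{B, C, E}: service 165 + fixed 50 = 215
{A, C, E}: R1→C 26, R2→E 105, R3→E 34. Service 165; fixed 52; total 217.
{A, B, C, D, E}: service 165 + fixed 81 = 246
No other subset beats 208.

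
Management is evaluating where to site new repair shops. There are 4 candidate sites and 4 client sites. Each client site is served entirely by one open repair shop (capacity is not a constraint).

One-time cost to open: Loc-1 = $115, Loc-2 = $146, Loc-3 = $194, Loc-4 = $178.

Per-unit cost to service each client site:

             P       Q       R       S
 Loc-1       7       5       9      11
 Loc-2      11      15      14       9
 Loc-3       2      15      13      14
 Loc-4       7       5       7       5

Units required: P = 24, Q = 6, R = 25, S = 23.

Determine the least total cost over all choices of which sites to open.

Minimum total cost: 666

For any fixed open set, each client site goes to its cheapest open site; total = fixed + service.
{Loc-4}: P→Loc-4 7·24=168, Q→Loc-4 5·6=30, R→Loc-4 7·25=175, S→Loc-4 5·23=115. Service 488; fixed 178; total 666.
{Loc-3, Loc-4}: service 368 + fixed 372 = 740
{Loc-1, Loc-4}: service 488 + fixed 293 = 781
{Loc-1, Loc-2, Loc-3, Loc-4}: P→Loc-3 2·24=48, Q→Loc-1 5·6=30, R→Loc-4 7·25=175, S→Loc-4 5·23=115. Service 368; fixed 633; total 1001.
(All 15 nonempty subsets were checked; Loc-4 only is lowest.)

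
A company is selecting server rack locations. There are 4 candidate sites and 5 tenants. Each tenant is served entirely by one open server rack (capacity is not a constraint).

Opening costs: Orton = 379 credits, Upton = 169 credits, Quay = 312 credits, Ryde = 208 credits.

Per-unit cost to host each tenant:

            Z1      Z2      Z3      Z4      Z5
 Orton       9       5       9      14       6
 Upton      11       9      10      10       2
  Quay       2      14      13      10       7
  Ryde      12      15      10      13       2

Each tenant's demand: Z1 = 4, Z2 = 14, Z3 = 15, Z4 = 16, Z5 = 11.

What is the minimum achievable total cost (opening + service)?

Minimum total cost: 671

For any fixed open set, each tenant goes to its cheapest open site; total = fixed + service.
{Upton}: Z1→Upton 11·4=44, Z2→Upton 9·14=126, Z3→Upton 10·15=150, Z4→Upton 10·16=160, Z5→Upton 2·11=22. Service 502; fixed 169; total 671.
{Ryde}: service 638 + fixed 208 = 846
{Upton, Ryde}: service 502 + fixed 377 = 879
{Orton, Upton, Quay, Ryde}: Z1→Quay 2·4=8, Z2→Orton 5·14=70, Z3→Orton 9·15=135, Z4→Upton 10·16=160, Z5→Upton 2·11=22. Service 395; fixed 1068; total 1463.
(All 15 nonempty subsets were checked; Upton only is lowest.)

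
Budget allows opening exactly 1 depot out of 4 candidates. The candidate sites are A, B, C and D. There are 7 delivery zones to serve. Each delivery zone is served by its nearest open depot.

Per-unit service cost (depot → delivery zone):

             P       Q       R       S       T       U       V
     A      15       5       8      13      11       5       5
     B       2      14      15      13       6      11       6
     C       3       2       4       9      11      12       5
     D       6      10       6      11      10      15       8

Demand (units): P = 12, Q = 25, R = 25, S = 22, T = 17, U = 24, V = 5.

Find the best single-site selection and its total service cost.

Choose C only; total service cost 884.

With exactly 1 open, each delivery zone uses its cheapest among the chosen.
{C}: P→C 3·12=36, Q→C 2·25=50, R→C 4·25=100, S→C 9·22=198, T→C 11·17=187, U→C 12·24=288, V→C 5·5=25. Service cost 884.
{A}: service cost 1123
{D}: service cost 1284
Among all 4 size-1 choices, {C} is lowest.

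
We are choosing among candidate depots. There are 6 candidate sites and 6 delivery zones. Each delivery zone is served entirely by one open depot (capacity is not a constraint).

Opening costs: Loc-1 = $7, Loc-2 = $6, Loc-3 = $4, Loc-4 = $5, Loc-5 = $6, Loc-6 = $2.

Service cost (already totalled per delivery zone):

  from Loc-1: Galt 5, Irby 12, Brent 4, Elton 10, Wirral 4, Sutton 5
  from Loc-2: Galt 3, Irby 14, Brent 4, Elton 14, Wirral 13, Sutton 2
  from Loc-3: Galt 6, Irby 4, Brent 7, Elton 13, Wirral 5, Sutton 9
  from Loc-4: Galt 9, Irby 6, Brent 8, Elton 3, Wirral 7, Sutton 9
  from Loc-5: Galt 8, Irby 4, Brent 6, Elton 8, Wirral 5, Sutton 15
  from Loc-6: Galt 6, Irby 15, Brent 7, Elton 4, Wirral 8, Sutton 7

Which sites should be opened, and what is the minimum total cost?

For any fixed open set, each delivery zone goes to its cheapest open site; total = fixed + service.
{Loc-2, Loc-3, Loc-6}: Galt→Loc-2 3, Irby→Loc-3 4, Brent→Loc-2 4, Elton→Loc-6 4, Wirral→Loc-3 5, Sutton→Loc-2 2. Service 22; fixed 12; total 34.
{Loc-2, Loc-3, Loc-4}: Galt→Loc-2 3, Irby→Loc-3 4, Brent→Loc-2 4, Elton→Loc-4 3, Wirral→Loc-3 5, Sutton→Loc-2 2. Service 21; fixed 15; total 36.
{Loc-2, Loc-4}: service 25 + fixed 11 = 36
{Loc-1, Loc-2, Loc-3, Loc-4, Loc-5, Loc-6}: service 20 + fixed 30 = 50
No other subset beats 34.

Open Loc-2, Loc-3 and Loc-6; minimum total cost 34.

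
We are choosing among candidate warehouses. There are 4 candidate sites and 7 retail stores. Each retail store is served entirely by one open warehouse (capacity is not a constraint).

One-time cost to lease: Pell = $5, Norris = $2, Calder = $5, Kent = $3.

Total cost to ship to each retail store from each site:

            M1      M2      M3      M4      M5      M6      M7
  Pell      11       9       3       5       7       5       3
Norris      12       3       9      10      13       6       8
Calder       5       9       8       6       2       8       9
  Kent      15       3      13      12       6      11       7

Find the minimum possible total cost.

For any fixed open set, each retail store goes to its cheapest open site; total = fixed + service.
{Pell, Norris, Calder}: M1→Calder 5, M2→Norris 3, M3→Pell 3, M4→Pell 5, M5→Calder 2, M6→Pell 5, M7→Pell 3. Service 26; fixed 12; total 38.
{Pell, Calder, Kent}: service 26 + fixed 13 = 39
{Pell, Norris, Calder, Kent}: service 26 + fixed 15 = 41
{Norris}: service 61 + fixed 2 = 63
(All 15 nonempty subsets were checked; Pell, Norris and Calder is lowest.)

Minimum total cost: 38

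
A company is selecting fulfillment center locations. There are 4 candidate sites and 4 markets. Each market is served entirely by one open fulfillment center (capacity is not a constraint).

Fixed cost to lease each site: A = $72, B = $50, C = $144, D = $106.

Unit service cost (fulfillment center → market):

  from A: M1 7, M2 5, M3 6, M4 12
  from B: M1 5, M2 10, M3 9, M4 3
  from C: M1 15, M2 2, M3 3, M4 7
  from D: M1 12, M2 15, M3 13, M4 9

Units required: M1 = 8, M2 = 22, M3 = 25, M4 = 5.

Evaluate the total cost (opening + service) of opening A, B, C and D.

Each market is assigned to its cheapest site among the open ones.
{A, B, C, D}: M1→B 5·8=40, M2→C 2·22=44, M3→C 3·25=75, M4→B 3·5=15. Service 174; fixed 372; total 546.

Total cost: 546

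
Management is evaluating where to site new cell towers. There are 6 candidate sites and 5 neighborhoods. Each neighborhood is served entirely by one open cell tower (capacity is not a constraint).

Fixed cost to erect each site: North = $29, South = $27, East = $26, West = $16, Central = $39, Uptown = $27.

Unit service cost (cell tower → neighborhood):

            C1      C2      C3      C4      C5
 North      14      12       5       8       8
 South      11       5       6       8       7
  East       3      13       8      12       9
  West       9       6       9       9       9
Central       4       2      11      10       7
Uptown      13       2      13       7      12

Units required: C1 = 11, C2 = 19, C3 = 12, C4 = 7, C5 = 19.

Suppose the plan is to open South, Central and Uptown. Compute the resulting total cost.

Total cost: 429

Each neighborhood is assigned to its cheapest site among the open ones.
{South, Central, Uptown}: C1→Central 4·11=44, C2→Central 2·19=38, C3→South 6·12=72, C4→Uptown 7·7=49, C5→South 7·19=133. Service 336; fixed 93; total 429.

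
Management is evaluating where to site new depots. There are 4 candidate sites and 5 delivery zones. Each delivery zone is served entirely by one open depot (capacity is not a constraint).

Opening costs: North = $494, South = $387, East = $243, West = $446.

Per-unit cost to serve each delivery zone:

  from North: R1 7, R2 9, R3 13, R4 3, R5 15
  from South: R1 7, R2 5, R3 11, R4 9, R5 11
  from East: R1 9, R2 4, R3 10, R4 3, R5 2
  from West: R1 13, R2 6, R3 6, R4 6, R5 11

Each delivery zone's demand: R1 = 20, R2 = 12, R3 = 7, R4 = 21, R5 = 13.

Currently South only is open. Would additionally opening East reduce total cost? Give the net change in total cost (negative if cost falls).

Yes — net change −19 (cost falls by 19).

Current service cost with {South}: 609.
Adding East: each delivery zone re-picks its cheapest; new service cost 347, saving 262.
Extra fixed cost: 243. Net change = 243 − 262 = -19.
(Totals: 996 → 977.)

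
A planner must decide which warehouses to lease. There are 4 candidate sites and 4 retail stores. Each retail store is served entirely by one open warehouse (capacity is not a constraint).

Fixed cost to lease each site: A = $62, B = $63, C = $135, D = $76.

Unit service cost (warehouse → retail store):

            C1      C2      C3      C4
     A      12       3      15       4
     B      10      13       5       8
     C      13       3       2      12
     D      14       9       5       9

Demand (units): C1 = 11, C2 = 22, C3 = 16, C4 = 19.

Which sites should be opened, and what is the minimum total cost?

Open A and B; minimum total cost 457.

For any fixed open set, each retail store goes to its cheapest open site; total = fixed + service.
{A, B}: C1→B 10·11=110, C2→A 3·22=66, C3→B 5·16=80, C4→A 4·19=76. Service 332; fixed 125; total 457.
{A, D}: service 354 + fixed 138 = 492
{A, C}: service 306 + fixed 197 = 503
{A, B, C, D}: C1→B 10·11=110, C2→A 3·22=66, C3→C 2·16=32, C4→A 4·19=76. Service 284; fixed 336; total 620.
No other subset beats 457.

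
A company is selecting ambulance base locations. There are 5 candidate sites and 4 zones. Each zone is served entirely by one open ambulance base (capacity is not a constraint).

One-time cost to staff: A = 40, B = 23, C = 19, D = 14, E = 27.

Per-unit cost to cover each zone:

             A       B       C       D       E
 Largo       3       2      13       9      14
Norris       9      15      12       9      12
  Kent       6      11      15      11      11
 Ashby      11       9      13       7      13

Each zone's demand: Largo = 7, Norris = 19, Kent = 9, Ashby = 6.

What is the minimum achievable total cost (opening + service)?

For any fixed open set, each zone goes to its cheapest open site; total = fixed + service.
{A, D}: Largo→A 3·7=21, Norris→A 9·19=171, Kent→A 6·9=54, Ashby→D 7·6=42. Service 288; fixed 54; total 342.
{A}: service 312 + fixed 40 = 352
{A, B}: service 293 + fixed 63 = 356
{A, B, C, D, E}: service 281 + fixed 123 = 404
No other subset beats 342.

Minimum total cost: 342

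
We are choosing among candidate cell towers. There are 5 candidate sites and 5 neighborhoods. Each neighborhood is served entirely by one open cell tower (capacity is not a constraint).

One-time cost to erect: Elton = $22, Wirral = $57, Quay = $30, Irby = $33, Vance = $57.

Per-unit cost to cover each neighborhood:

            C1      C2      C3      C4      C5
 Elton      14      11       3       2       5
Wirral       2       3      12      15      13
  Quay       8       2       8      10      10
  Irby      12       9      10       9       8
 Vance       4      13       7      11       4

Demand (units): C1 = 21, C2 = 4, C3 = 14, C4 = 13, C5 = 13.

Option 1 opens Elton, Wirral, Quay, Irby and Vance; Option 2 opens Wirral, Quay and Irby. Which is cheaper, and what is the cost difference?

Option 1 is cheaper by 134.

Option 1: {Elton, Wirral, Quay, Irby, Vance}: C1→Wirral 2·21=42, C2→Quay 2·4=8, C3→Elton 3·14=42, C4→Elton 2·13=26, C5→Vance 4·13=52. Service 170; fixed 199; total 369.
Option 2: {Wirral, Quay, Irby}: C1→Wirral 2·21=42, C2→Quay 2·4=8, C3→Quay 8·14=112, C4→Irby 9·13=117, C5→Irby 8·13=104. Service 383; fixed 120; total 503.
Difference: |369 − 503| = 134.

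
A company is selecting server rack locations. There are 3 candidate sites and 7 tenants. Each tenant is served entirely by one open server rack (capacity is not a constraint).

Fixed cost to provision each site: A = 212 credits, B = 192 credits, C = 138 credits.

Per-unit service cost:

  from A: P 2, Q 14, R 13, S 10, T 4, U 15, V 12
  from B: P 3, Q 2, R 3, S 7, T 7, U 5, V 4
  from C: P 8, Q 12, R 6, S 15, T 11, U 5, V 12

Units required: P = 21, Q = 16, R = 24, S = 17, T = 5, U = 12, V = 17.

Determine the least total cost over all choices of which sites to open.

For any fixed open set, each tenant goes to its cheapest open site; total = fixed + service.
{B}: P→B 3·21=63, Q→B 2·16=32, R→B 3·24=72, S→B 7·17=119, T→B 7·5=35, U→B 5·12=60, V→B 4·17=68. Service 449; fixed 192; total 641.
{B, C}: P→B 3·21=63, Q→B 2·16=32, R→B 3·24=72, S→B 7·17=119, T→B 7·5=35, U→B 5·12=60, V→B 4·17=68. Service 449; fixed 330; total 779.
{A, B}: P→A 2·21=42, Q→B 2·16=32, R→B 3·24=72, S→B 7·17=119, T→A 4·5=20, U→B 5·12=60, V→B 4·17=68. Service 413; fixed 404; total 817.
{A, B, C}: P→A 2·21=42, Q→B 2·16=32, R→B 3·24=72, S→B 7·17=119, T→A 4·5=20, U→B 5·12=60, V→B 4·17=68. Service 413; fixed 542; total 955.
No other subset beats 641.

Minimum total cost: 641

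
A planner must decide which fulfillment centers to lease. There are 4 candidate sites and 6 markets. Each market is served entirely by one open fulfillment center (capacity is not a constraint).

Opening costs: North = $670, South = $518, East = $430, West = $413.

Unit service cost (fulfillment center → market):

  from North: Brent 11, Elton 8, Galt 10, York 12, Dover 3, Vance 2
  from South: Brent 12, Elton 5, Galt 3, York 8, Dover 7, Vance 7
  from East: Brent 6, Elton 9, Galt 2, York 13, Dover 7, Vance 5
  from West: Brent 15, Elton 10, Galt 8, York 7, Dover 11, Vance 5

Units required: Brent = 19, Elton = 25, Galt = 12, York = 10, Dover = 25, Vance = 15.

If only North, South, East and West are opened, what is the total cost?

Total cost: 2469

Each market is assigned to its cheapest site among the open ones.
{North, South, East, West}: Brent→East 6·19=114, Elton→South 5·25=125, Galt→East 2·12=24, York→West 7·10=70, Dover→North 3·25=75, Vance→North 2·15=30. Service 438; fixed 2031; total 2469.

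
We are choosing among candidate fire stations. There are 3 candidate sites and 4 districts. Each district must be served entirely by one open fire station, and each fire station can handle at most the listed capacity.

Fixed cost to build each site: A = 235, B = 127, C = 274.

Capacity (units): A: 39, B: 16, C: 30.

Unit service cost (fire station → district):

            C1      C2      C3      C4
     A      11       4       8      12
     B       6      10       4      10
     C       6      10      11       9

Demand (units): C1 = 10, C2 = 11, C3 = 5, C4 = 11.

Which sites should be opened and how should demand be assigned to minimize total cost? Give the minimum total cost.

Open {A}: C1→A 11·10=110, C2→A 4·11=44, C3→A 8·5=40, C4→A 12·11=132.
Loads: A carries 37/39. Service 326; fixed 235; total 561.
Next best feasible plan costs 618.

Minimum total cost: 561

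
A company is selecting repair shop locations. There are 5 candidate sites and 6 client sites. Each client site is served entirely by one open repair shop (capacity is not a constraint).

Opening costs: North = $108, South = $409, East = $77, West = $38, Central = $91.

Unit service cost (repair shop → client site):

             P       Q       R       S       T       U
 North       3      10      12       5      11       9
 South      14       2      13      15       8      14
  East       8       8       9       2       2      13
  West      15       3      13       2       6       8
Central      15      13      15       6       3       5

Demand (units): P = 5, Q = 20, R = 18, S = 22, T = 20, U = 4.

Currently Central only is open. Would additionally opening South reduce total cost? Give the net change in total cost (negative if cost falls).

Current service cost with {Central}: 817.
Adding South: each client site re-picks its cheapest; new service cost 556, saving 261.
Extra fixed cost: 409. Net change = 409 − 261 = 148.
(Totals: 908 → 1056.)

No — net change +148 (cost rises by 148).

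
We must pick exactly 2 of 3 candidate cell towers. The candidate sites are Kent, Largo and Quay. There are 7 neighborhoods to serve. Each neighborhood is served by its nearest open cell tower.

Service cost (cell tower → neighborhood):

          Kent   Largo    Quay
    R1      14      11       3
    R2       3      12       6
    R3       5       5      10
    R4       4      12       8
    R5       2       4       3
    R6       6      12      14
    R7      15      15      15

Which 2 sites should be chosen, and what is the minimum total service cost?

Choose Kent and Quay; total service cost 38.

With exactly 2 open, each neighborhood uses its cheapest among the chosen.
{Kent, Quay}: R1→Quay 3, R2→Kent 3, R3→Kent 5, R4→Kent 4, R5→Kent 2, R6→Kent 6, R7→Kent 15. Service cost 38.
{Kent, Largo}: service cost 46
{Largo, Quay}: service cost 52
Among all 3 size-2 choices, {Kent, Quay} is lowest.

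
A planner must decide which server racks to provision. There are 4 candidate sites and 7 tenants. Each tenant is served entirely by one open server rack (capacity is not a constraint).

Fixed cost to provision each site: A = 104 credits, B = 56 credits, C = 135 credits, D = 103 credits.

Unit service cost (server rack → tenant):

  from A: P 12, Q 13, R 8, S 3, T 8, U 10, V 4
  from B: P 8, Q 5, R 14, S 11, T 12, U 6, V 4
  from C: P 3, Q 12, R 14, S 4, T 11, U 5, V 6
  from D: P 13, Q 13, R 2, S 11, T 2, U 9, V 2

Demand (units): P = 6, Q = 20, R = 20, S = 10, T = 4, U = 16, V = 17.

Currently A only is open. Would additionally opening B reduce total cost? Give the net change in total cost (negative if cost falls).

Current service cost with {A}: 782.
Adding B: each tenant re-picks its cheapest; new service cost 534, saving 248.
Extra fixed cost: 56. Net change = 56 − 248 = -192.
(Totals: 886 → 694.)

Yes — net change −192 (cost falls by 192).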